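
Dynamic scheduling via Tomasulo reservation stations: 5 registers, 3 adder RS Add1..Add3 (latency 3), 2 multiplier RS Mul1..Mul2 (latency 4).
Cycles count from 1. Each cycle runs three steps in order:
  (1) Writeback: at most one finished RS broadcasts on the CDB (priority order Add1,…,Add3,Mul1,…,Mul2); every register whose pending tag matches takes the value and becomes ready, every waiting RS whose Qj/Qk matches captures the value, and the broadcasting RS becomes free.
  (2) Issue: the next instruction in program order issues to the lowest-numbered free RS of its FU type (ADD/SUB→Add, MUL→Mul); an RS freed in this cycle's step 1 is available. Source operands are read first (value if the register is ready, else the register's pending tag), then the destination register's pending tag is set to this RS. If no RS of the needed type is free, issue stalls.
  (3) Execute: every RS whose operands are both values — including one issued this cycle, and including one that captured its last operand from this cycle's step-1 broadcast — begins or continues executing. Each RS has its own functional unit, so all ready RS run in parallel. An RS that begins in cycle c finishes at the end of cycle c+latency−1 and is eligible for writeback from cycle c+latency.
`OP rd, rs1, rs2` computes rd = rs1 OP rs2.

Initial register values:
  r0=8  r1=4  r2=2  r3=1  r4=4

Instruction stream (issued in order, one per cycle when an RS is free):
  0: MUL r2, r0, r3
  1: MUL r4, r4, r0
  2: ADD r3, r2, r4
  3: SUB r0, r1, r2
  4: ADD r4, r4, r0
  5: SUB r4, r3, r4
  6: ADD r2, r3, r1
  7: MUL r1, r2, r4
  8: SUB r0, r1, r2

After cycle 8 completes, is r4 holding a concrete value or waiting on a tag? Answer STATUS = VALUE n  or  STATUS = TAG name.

c1: issue MUL r2<-Mul1 | r0:8,r1:4,r2:Mul1,r3:1,r4:4
c2: issue MUL r4<-Mul2 | r0:8,r1:4,r2:Mul1,r3:1,r4:Mul2
c3: issue ADD r3<-Add1 | r0:8,r1:4,r2:Mul1,r3:Add1,r4:Mul2
c4: issue SUB r0<-Add2 | r0:Add2,r1:4,r2:Mul1,r3:Add1,r4:Mul2
c5: CDB Mul1=8; issue ADD r4<-Add3 | r0:Add2,r1:4,r2:8,r3:Add1,r4:Add3
c6: CDB Mul2=32; stall | r0:Add2,r1:4,r2:8,r3:Add1,r4:Add3
c7: stall | r0:Add2,r1:4,r2:8,r3:Add1,r4:Add3
c8: CDB Add2=-4; issue SUB r4<-Add2 | r0:-4,r1:4,r2:8,r3:Add1,r4:Add2

STATUS = TAG Add2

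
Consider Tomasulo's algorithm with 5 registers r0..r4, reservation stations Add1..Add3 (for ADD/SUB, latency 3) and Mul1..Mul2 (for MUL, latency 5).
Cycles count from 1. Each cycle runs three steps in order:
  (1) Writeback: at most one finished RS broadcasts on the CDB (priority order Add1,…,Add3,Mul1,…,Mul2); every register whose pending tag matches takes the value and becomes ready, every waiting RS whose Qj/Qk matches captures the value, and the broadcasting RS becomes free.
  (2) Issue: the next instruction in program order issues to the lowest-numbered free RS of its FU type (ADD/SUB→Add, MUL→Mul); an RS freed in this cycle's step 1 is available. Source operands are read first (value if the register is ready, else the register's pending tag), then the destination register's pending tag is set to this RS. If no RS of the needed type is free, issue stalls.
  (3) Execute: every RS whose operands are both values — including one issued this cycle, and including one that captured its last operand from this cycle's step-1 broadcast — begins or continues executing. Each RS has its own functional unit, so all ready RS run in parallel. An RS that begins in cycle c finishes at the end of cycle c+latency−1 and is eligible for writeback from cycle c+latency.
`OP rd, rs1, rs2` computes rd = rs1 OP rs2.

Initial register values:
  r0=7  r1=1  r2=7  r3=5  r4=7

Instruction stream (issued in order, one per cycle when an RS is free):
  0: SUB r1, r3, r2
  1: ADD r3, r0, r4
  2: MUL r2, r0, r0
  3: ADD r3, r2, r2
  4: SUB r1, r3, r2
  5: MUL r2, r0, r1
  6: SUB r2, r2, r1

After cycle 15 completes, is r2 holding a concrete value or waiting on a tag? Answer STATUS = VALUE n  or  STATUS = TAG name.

  c1: issue SUB r1<-Add1  regs: r0:7,r1:Add1,r2:7,r3:5,r4:7
  c2: issue ADD r3<-Add2  regs: r0:7,r1:Add1,r2:7,r3:Add2,r4:7
  c3: issue MUL r2<-Mul1  regs: r0:7,r1:Add1,r2:Mul1,r3:Add2,r4:7
  c4: CDB Add1=-2; issue ADD r3<-Add1  regs: r0:7,r1:-2,r2:Mul1,r3:Add1,r4:7
  c5: CDB Add2=14; issue SUB r1<-Add2  regs: r0:7,r1:Add2,r2:Mul1,r3:Add1,r4:7
  c6: issue MUL r2<-Mul2  regs: r0:7,r1:Add2,r2:Mul2,r3:Add1,r4:7
  c7: issue SUB r2<-Add3  regs: r0:7,r1:Add2,r2:Add3,r3:Add1,r4:7
  c8: CDB Mul1=49  regs: r0:7,r1:Add2,r2:Add3,r3:Add1,r4:7
  c9: -  regs: r0:7,r1:Add2,r2:Add3,r3:Add1,r4:7
  c10: -  regs: r0:7,r1:Add2,r2:Add3,r3:Add1,r4:7
  c11: CDB Add1=98  regs: r0:7,r1:Add2,r2:Add3,r3:98,r4:7
  c12: -  regs: r0:7,r1:Add2,r2:Add3,r3:98,r4:7
  c13: -  regs: r0:7,r1:Add2,r2:Add3,r3:98,r4:7
  c14: CDB Add2=49  regs: r0:7,r1:49,r2:Add3,r3:98,r4:7
  c15: -  regs: r0:7,r1:49,r2:Add3,r3:98,r4:7

STATUS = TAG Add3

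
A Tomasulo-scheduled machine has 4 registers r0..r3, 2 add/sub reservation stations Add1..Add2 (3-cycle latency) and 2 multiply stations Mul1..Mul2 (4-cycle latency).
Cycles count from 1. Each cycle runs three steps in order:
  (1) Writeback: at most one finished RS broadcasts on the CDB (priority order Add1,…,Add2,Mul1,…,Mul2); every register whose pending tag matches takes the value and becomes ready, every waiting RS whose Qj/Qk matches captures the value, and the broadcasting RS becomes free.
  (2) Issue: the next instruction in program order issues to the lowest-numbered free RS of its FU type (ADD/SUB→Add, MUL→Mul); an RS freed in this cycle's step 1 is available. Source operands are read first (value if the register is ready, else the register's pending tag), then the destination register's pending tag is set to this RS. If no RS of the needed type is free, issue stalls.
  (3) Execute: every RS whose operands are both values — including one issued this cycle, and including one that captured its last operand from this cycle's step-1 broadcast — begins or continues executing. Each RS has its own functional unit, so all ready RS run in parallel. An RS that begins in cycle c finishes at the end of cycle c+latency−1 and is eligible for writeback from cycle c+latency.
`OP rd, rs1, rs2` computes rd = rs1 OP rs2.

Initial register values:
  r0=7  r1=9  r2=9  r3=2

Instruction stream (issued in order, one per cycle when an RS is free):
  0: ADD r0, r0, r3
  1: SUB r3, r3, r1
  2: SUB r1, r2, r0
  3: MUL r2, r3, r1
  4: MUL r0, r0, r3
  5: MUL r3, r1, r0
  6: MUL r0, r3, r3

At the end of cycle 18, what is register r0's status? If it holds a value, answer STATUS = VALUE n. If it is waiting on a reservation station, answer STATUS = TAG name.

STATUS = VALUE 0

c1: issue ADD r0<-Add1 | r0:Add1,r1:9,r2:9,r3:2
c2: issue SUB r3<-Add2 | r0:Add1,r1:9,r2:9,r3:Add2
c3: stall | r0:Add1,r1:9,r2:9,r3:Add2
c4: CDB Add1=9; issue SUB r1<-Add1 | r0:9,r1:Add1,r2:9,r3:Add2
c5: CDB Add2=-7; issue MUL r2<-Mul1 | r0:9,r1:Add1,r2:Mul1,r3:-7
c6: issue MUL r0<-Mul2 | r0:Mul2,r1:Add1,r2:Mul1,r3:-7
c7: CDB Add1=0; stall | r0:Mul2,r1:0,r2:Mul1,r3:-7
c8: stall | r0:Mul2,r1:0,r2:Mul1,r3:-7
c9: stall | r0:Mul2,r1:0,r2:Mul1,r3:-7
c10: CDB Mul2=-63; issue MUL r3<-Mul2 | r0:-63,r1:0,r2:Mul1,r3:Mul2
c11: CDB Mul1=0; issue MUL r0<-Mul1 | r0:Mul1,r1:0,r2:0,r3:Mul2
c12: - | r0:Mul1,r1:0,r2:0,r3:Mul2
c13: - | r0:Mul1,r1:0,r2:0,r3:Mul2
c14: CDB Mul2=0 | r0:Mul1,r1:0,r2:0,r3:0
c15: - | r0:Mul1,r1:0,r2:0,r3:0
c16: - | r0:Mul1,r1:0,r2:0,r3:0
c17: - | r0:Mul1,r1:0,r2:0,r3:0
c18: CDB Mul1=0 | r0:0,r1:0,r2:0,r3:0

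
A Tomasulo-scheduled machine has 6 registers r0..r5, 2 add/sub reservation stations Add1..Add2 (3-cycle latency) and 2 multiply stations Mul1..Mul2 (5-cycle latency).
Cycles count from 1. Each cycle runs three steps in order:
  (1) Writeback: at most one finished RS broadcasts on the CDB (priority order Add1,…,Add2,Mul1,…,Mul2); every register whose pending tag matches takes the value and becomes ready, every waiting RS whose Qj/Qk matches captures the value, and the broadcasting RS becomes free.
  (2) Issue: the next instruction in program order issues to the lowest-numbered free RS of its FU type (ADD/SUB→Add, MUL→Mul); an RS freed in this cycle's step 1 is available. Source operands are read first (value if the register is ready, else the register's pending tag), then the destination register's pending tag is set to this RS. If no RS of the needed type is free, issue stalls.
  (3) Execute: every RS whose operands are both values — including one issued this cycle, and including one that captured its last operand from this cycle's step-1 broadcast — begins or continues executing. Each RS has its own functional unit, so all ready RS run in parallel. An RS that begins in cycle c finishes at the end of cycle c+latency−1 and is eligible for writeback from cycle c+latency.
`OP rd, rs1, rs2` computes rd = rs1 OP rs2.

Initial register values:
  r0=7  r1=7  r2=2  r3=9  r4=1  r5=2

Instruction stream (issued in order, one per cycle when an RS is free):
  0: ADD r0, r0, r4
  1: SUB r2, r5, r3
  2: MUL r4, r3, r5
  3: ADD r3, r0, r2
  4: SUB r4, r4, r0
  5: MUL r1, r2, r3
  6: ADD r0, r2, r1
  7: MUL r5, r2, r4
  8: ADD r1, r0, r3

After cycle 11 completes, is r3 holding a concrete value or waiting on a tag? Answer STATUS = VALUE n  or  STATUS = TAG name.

cycle 1: issue ADD r0<-Add1 // r0:Add1,r1:7,r2:2,r3:9,r4:1,r5:2
cycle 2: issue SUB r2<-Add2 // r0:Add1,r1:7,r2:Add2,r3:9,r4:1,r5:2
cycle 3: issue MUL r4<-Mul1 // r0:Add1,r1:7,r2:Add2,r3:9,r4:Mul1,r5:2
cycle 4: CDB Add1=8; issue ADD r3<-Add1 // r0:8,r1:7,r2:Add2,r3:Add1,r4:Mul1,r5:2
cycle 5: CDB Add2=-7; issue SUB r4<-Add2 // r0:8,r1:7,r2:-7,r3:Add1,r4:Add2,r5:2
cycle 6: issue MUL r1<-Mul2 // r0:8,r1:Mul2,r2:-7,r3:Add1,r4:Add2,r5:2
cycle 7: stall // r0:8,r1:Mul2,r2:-7,r3:Add1,r4:Add2,r5:2
cycle 8: CDB Add1=1; issue ADD r0<-Add1 // r0:Add1,r1:Mul2,r2:-7,r3:1,r4:Add2,r5:2
cycle 9: CDB Mul1=18; issue MUL r5<-Mul1 // r0:Add1,r1:Mul2,r2:-7,r3:1,r4:Add2,r5:Mul1
cycle 10: stall // r0:Add1,r1:Mul2,r2:-7,r3:1,r4:Add2,r5:Mul1
cycle 11: stall // r0:Add1,r1:Mul2,r2:-7,r3:1,r4:Add2,r5:Mul1

STATUS = VALUE 1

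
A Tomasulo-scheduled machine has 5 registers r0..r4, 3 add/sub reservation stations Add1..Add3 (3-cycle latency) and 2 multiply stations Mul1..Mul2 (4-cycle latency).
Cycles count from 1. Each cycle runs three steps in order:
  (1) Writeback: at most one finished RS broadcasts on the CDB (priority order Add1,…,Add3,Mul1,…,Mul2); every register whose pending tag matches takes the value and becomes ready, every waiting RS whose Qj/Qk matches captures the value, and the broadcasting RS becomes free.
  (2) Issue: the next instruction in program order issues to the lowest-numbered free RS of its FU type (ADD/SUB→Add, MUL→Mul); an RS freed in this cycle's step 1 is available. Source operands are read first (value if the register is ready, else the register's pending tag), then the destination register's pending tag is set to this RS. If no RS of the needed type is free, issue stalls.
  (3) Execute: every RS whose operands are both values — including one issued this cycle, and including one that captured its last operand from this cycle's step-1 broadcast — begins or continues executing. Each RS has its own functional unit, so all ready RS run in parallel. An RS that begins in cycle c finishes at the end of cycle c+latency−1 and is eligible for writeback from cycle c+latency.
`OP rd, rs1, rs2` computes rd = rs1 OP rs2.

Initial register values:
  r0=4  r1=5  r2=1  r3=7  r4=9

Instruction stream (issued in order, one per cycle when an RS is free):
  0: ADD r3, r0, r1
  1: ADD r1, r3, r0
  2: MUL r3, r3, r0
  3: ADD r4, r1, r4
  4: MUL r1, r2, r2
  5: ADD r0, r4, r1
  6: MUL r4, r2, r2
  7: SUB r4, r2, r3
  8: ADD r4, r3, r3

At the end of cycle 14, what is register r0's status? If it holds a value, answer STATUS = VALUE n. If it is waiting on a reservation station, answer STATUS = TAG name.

STATUS = VALUE 23

  c1: issue ADD r3<-Add1  regs: r0:4,r1:5,r2:1,r3:Add1,r4:9
  c2: issue ADD r1<-Add2  regs: r0:4,r1:Add2,r2:1,r3:Add1,r4:9
  c3: issue MUL r3<-Mul1  regs: r0:4,r1:Add2,r2:1,r3:Mul1,r4:9
  c4: CDB Add1=9; issue ADD r4<-Add1  regs: r0:4,r1:Add2,r2:1,r3:Mul1,r4:Add1
  c5: issue MUL r1<-Mul2  regs: r0:4,r1:Mul2,r2:1,r3:Mul1,r4:Add1
  c6: issue ADD r0<-Add3  regs: r0:Add3,r1:Mul2,r2:1,r3:Mul1,r4:Add1
  c7: CDB Add2=13; stall  regs: r0:Add3,r1:Mul2,r2:1,r3:Mul1,r4:Add1
  c8: CDB Mul1=36; issue MUL r4<-Mul1  regs: r0:Add3,r1:Mul2,r2:1,r3:36,r4:Mul1
  c9: CDB Mul2=1; issue SUB r4<-Add2  regs: r0:Add3,r1:1,r2:1,r3:36,r4:Add2
  c10: CDB Add1=22; issue ADD r4<-Add1  regs: r0:Add3,r1:1,r2:1,r3:36,r4:Add1
  c11: -  regs: r0:Add3,r1:1,r2:1,r3:36,r4:Add1
  c12: CDB Add2=-35  regs: r0:Add3,r1:1,r2:1,r3:36,r4:Add1
  c13: CDB Add1=72  regs: r0:Add3,r1:1,r2:1,r3:36,r4:72
  c14: CDB Add3=23  regs: r0:23,r1:1,r2:1,r3:36,r4:72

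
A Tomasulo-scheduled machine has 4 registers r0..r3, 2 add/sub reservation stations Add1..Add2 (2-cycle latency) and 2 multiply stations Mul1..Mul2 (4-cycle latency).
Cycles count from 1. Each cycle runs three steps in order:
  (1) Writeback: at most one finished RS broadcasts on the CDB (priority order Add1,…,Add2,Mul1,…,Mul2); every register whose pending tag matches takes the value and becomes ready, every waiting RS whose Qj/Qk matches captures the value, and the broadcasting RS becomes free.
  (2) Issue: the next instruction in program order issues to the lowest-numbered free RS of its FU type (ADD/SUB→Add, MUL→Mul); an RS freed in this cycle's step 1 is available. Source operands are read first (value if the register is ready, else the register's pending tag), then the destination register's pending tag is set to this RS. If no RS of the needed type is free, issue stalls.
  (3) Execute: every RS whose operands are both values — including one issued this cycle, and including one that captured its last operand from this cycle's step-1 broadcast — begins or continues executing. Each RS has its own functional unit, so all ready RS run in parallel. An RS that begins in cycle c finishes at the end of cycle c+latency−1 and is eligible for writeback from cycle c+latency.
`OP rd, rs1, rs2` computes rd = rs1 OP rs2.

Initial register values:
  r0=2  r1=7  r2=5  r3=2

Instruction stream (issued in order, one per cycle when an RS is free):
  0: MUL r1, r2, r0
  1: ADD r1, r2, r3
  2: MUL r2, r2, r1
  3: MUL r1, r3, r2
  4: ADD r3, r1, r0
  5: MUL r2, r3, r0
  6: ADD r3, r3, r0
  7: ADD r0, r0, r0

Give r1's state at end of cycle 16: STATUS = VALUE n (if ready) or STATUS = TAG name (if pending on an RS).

cycle 1: issue MUL r1<-Mul1 // r0:2,r1:Mul1,r2:5,r3:2
cycle 2: issue ADD r1<-Add1 // r0:2,r1:Add1,r2:5,r3:2
cycle 3: issue MUL r2<-Mul2 // r0:2,r1:Add1,r2:Mul2,r3:2
cycle 4: CDB Add1=7; stall // r0:2,r1:7,r2:Mul2,r3:2
cycle 5: CDB Mul1=10; issue MUL r1<-Mul1 // r0:2,r1:Mul1,r2:Mul2,r3:2
cycle 6: issue ADD r3<-Add1 // r0:2,r1:Mul1,r2:Mul2,r3:Add1
cycle 7: stall // r0:2,r1:Mul1,r2:Mul2,r3:Add1
cycle 8: CDB Mul2=35; issue MUL r2<-Mul2 // r0:2,r1:Mul1,r2:Mul2,r3:Add1
cycle 9: issue ADD r3<-Add2 // r0:2,r1:Mul1,r2:Mul2,r3:Add2
cycle 10: stall // r0:2,r1:Mul1,r2:Mul2,r3:Add2
cycle 11: stall // r0:2,r1:Mul1,r2:Mul2,r3:Add2
cycle 12: CDB Mul1=70; stall // r0:2,r1:70,r2:Mul2,r3:Add2
cycle 13: stall // r0:2,r1:70,r2:Mul2,r3:Add2
cycle 14: CDB Add1=72; issue ADD r0<-Add1 // r0:Add1,r1:70,r2:Mul2,r3:Add2
cycle 15: - // r0:Add1,r1:70,r2:Mul2,r3:Add2
cycle 16: CDB Add1=4 // r0:4,r1:70,r2:Mul2,r3:Add2

STATUS = VALUE 70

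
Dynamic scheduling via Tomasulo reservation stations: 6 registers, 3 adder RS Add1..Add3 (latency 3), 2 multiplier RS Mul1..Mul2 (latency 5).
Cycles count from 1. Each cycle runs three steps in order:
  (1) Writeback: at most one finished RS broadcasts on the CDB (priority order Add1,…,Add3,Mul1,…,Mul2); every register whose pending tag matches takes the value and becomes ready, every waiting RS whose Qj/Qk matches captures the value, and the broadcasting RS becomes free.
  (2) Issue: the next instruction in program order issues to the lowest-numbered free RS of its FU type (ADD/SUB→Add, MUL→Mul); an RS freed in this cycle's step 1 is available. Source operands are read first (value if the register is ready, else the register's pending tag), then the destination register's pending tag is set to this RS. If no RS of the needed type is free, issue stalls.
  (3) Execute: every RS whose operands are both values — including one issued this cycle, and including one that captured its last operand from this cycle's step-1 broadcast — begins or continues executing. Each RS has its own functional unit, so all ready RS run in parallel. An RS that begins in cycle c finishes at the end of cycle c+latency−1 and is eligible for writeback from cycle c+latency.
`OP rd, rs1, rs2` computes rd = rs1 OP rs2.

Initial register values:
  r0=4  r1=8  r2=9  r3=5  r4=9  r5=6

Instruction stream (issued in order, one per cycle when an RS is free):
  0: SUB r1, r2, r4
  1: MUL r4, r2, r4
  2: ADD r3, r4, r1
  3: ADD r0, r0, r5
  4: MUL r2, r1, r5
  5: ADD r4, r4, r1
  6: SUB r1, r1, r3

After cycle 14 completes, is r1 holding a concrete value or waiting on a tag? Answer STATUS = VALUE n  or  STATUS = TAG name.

  c1: issue SUB r1<-Add1  regs: r0:4,r1:Add1,r2:9,r3:5,r4:9,r5:6
  c2: issue MUL r4<-Mul1  regs: r0:4,r1:Add1,r2:9,r3:5,r4:Mul1,r5:6
  c3: issue ADD r3<-Add2  regs: r0:4,r1:Add1,r2:9,r3:Add2,r4:Mul1,r5:6
  c4: CDB Add1=0; issue ADD r0<-Add1  regs: r0:Add1,r1:0,r2:9,r3:Add2,r4:Mul1,r5:6
  c5: issue MUL r2<-Mul2  regs: r0:Add1,r1:0,r2:Mul2,r3:Add2,r4:Mul1,r5:6
  c6: issue ADD r4<-Add3  regs: r0:Add1,r1:0,r2:Mul2,r3:Add2,r4:Add3,r5:6
  c7: CDB Add1=10; issue SUB r1<-Add1  regs: r0:10,r1:Add1,r2:Mul2,r3:Add2,r4:Add3,r5:6
  c8: CDB Mul1=81  regs: r0:10,r1:Add1,r2:Mul2,r3:Add2,r4:Add3,r5:6
  c9: -  regs: r0:10,r1:Add1,r2:Mul2,r3:Add2,r4:Add3,r5:6
  c10: CDB Mul2=0  regs: r0:10,r1:Add1,r2:0,r3:Add2,r4:Add3,r5:6
  c11: CDB Add2=81  regs: r0:10,r1:Add1,r2:0,r3:81,r4:Add3,r5:6
  c12: CDB Add3=81  regs: r0:10,r1:Add1,r2:0,r3:81,r4:81,r5:6
  c13: -  regs: r0:10,r1:Add1,r2:0,r3:81,r4:81,r5:6
  c14: CDB Add1=-81  regs: r0:10,r1:-81,r2:0,r3:81,r4:81,r5:6

STATUS = VALUE -81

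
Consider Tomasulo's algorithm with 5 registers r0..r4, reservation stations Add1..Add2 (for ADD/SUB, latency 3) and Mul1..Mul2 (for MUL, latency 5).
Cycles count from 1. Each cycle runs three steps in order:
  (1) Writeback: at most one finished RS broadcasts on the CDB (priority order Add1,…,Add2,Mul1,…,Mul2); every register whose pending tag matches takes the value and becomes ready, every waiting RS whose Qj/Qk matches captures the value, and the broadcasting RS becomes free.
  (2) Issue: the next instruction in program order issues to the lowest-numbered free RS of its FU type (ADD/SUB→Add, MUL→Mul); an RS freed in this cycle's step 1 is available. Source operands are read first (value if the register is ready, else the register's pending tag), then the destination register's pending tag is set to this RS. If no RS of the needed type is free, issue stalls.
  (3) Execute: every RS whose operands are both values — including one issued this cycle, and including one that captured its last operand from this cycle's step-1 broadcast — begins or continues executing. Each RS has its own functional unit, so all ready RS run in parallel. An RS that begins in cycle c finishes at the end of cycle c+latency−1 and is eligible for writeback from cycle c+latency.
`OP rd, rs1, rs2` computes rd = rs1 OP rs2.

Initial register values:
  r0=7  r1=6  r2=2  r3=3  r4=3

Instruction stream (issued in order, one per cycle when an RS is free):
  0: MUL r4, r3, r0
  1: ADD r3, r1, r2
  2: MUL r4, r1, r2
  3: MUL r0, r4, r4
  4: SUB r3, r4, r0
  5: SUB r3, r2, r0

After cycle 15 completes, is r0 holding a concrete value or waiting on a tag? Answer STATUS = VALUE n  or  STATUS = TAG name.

STATUS = VALUE 144

  c1: issue MUL r4<-Mul1  regs: r0:7,r1:6,r2:2,r3:3,r4:Mul1
  c2: issue ADD r3<-Add1  regs: r0:7,r1:6,r2:2,r3:Add1,r4:Mul1
  c3: issue MUL r4<-Mul2  regs: r0:7,r1:6,r2:2,r3:Add1,r4:Mul2
  c4: stall  regs: r0:7,r1:6,r2:2,r3:Add1,r4:Mul2
  c5: CDB Add1=8; stall  regs: r0:7,r1:6,r2:2,r3:8,r4:Mul2
  c6: CDB Mul1=21; issue MUL r0<-Mul1  regs: r0:Mul1,r1:6,r2:2,r3:8,r4:Mul2
  c7: issue SUB r3<-Add1  regs: r0:Mul1,r1:6,r2:2,r3:Add1,r4:Mul2
  c8: CDB Mul2=12; issue SUB r3<-Add2  regs: r0:Mul1,r1:6,r2:2,r3:Add2,r4:12
  c9: -  regs: r0:Mul1,r1:6,r2:2,r3:Add2,r4:12
  c10: -  regs: r0:Mul1,r1:6,r2:2,r3:Add2,r4:12
  c11: -  regs: r0:Mul1,r1:6,r2:2,r3:Add2,r4:12
  c12: -  regs: r0:Mul1,r1:6,r2:2,r3:Add2,r4:12
  c13: CDB Mul1=144  regs: r0:144,r1:6,r2:2,r3:Add2,r4:12
  c14: -  regs: r0:144,r1:6,r2:2,r3:Add2,r4:12
  c15: -  regs: r0:144,r1:6,r2:2,r3:Add2,r4:12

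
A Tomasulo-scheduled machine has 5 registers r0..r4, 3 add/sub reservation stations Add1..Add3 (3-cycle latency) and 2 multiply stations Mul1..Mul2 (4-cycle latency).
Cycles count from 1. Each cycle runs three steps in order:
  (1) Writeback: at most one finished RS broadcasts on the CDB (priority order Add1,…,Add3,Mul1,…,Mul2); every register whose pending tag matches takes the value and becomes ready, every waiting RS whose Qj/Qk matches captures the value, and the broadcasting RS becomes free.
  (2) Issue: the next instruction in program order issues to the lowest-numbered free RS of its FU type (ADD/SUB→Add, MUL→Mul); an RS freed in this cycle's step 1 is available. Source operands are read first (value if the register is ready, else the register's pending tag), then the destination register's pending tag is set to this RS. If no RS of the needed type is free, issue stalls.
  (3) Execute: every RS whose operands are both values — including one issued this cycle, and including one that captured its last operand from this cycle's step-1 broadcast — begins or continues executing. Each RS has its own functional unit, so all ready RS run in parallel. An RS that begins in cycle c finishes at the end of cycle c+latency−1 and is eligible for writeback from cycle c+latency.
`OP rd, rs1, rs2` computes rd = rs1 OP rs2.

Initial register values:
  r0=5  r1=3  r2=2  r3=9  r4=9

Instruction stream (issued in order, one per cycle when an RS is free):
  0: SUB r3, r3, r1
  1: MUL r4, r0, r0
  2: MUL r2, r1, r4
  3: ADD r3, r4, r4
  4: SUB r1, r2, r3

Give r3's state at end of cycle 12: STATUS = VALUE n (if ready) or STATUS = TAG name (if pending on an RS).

c1: issue SUB r3<-Add1 | r0:5,r1:3,r2:2,r3:Add1,r4:9
c2: issue MUL r4<-Mul1 | r0:5,r1:3,r2:2,r3:Add1,r4:Mul1
c3: issue MUL r2<-Mul2 | r0:5,r1:3,r2:Mul2,r3:Add1,r4:Mul1
c4: CDB Add1=6; issue ADD r3<-Add1 | r0:5,r1:3,r2:Mul2,r3:Add1,r4:Mul1
c5: issue SUB r1<-Add2 | r0:5,r1:Add2,r2:Mul2,r3:Add1,r4:Mul1
c6: CDB Mul1=25 | r0:5,r1:Add2,r2:Mul2,r3:Add1,r4:25
c7: - | r0:5,r1:Add2,r2:Mul2,r3:Add1,r4:25
c8: - | r0:5,r1:Add2,r2:Mul2,r3:Add1,r4:25
c9: CDB Add1=50 | r0:5,r1:Add2,r2:Mul2,r3:50,r4:25
c10: CDB Mul2=75 | r0:5,r1:Add2,r2:75,r3:50,r4:25
c11: - | r0:5,r1:Add2,r2:75,r3:50,r4:25
c12: - | r0:5,r1:Add2,r2:75,r3:50,r4:25

STATUS = VALUE 50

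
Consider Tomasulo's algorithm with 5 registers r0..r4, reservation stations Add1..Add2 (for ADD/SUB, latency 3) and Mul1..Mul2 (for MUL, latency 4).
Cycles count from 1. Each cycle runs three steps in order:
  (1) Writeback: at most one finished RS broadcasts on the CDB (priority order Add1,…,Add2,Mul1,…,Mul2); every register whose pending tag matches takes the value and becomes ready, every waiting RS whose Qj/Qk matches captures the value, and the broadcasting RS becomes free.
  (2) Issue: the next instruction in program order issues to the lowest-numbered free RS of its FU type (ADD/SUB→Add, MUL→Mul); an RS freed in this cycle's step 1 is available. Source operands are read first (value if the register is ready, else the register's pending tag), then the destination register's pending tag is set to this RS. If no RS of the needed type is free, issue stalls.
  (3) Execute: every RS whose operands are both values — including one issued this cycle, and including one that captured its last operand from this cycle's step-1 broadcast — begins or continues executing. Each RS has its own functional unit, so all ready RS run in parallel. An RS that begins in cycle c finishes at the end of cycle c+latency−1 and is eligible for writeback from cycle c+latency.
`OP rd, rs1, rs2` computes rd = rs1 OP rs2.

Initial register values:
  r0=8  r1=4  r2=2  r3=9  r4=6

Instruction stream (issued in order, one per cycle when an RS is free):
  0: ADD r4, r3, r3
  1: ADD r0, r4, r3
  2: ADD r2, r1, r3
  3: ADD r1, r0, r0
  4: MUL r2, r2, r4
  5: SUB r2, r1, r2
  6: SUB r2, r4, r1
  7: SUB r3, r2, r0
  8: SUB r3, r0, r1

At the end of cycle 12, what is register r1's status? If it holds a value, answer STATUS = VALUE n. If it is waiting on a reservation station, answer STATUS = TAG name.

cycle 1: issue ADD r4<-Add1 // r0:8,r1:4,r2:2,r3:9,r4:Add1
cycle 2: issue ADD r0<-Add2 // r0:Add2,r1:4,r2:2,r3:9,r4:Add1
cycle 3: stall // r0:Add2,r1:4,r2:2,r3:9,r4:Add1
cycle 4: CDB Add1=18; issue ADD r2<-Add1 // r0:Add2,r1:4,r2:Add1,r3:9,r4:18
cycle 5: stall // r0:Add2,r1:4,r2:Add1,r3:9,r4:18
cycle 6: stall // r0:Add2,r1:4,r2:Add1,r3:9,r4:18
cycle 7: CDB Add1=13; issue ADD r1<-Add1 // r0:Add2,r1:Add1,r2:13,r3:9,r4:18
cycle 8: CDB Add2=27; issue MUL r2<-Mul1 // r0:27,r1:Add1,r2:Mul1,r3:9,r4:18
cycle 9: issue SUB r2<-Add2 // r0:27,r1:Add1,r2:Add2,r3:9,r4:18
cycle 10: stall // r0:27,r1:Add1,r2:Add2,r3:9,r4:18
cycle 11: CDB Add1=54; issue SUB r2<-Add1 // r0:27,r1:54,r2:Add1,r3:9,r4:18
cycle 12: CDB Mul1=234; stall // r0:27,r1:54,r2:Add1,r3:9,r4:18

STATUS = VALUE 54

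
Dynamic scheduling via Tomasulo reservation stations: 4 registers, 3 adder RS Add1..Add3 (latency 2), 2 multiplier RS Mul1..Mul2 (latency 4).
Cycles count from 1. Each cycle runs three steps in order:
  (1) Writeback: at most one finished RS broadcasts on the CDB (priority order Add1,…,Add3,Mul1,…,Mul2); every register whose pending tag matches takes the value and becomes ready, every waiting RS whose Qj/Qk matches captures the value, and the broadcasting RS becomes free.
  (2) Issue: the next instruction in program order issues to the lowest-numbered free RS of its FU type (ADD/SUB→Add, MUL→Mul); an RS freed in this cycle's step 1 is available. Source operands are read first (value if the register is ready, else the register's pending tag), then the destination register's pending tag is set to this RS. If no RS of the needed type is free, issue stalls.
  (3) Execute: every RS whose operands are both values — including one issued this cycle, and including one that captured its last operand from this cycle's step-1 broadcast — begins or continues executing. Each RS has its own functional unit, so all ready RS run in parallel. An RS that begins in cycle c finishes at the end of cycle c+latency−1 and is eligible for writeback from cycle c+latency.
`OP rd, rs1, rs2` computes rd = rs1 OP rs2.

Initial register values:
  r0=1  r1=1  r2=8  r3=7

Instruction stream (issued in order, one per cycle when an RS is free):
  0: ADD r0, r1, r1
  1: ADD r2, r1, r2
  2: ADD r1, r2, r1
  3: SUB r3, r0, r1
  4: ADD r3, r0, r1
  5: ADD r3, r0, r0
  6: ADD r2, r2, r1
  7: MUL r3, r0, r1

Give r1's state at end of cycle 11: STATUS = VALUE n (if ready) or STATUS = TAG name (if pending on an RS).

c1: issue ADD r0<-Add1 | r0:Add1,r1:1,r2:8,r3:7
c2: issue ADD r2<-Add2 | r0:Add1,r1:1,r2:Add2,r3:7
c3: CDB Add1=2; issue ADD r1<-Add1 | r0:2,r1:Add1,r2:Add2,r3:7
c4: CDB Add2=9; issue SUB r3<-Add2 | r0:2,r1:Add1,r2:9,r3:Add2
c5: issue ADD r3<-Add3 | r0:2,r1:Add1,r2:9,r3:Add3
c6: CDB Add1=10; issue ADD r3<-Add1 | r0:2,r1:10,r2:9,r3:Add1
c7: stall | r0:2,r1:10,r2:9,r3:Add1
c8: CDB Add1=4; issue ADD r2<-Add1 | r0:2,r1:10,r2:Add1,r3:4
c9: CDB Add2=-8; issue MUL r3<-Mul1 | r0:2,r1:10,r2:Add1,r3:Mul1
c10: CDB Add1=19 | r0:2,r1:10,r2:19,r3:Mul1
c11: CDB Add3=12 | r0:2,r1:10,r2:19,r3:Mul1

STATUS = VALUE 10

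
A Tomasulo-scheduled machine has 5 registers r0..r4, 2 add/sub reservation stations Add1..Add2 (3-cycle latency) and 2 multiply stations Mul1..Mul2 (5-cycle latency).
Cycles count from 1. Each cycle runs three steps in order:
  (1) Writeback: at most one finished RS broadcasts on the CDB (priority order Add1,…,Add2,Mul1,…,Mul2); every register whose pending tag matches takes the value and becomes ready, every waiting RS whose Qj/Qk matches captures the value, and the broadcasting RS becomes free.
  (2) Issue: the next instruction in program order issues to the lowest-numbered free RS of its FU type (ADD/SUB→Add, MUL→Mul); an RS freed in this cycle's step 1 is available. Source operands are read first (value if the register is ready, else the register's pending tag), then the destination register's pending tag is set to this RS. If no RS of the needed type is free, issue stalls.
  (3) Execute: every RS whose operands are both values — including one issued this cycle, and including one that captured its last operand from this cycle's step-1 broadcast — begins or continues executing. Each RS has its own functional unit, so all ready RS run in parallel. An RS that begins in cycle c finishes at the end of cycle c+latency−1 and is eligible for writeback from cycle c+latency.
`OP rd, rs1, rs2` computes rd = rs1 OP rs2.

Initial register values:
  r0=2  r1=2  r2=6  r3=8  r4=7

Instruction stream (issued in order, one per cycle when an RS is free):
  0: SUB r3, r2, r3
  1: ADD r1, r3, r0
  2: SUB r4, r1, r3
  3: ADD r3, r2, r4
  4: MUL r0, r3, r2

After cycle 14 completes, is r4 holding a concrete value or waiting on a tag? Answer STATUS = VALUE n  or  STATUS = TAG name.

c1: issue SUB r3<-Add1 | r0:2,r1:2,r2:6,r3:Add1,r4:7
c2: issue ADD r1<-Add2 | r0:2,r1:Add2,r2:6,r3:Add1,r4:7
c3: stall | r0:2,r1:Add2,r2:6,r3:Add1,r4:7
c4: CDB Add1=-2; issue SUB r4<-Add1 | r0:2,r1:Add2,r2:6,r3:-2,r4:Add1
c5: stall | r0:2,r1:Add2,r2:6,r3:-2,r4:Add1
c6: stall | r0:2,r1:Add2,r2:6,r3:-2,r4:Add1
c7: CDB Add2=0; issue ADD r3<-Add2 | r0:2,r1:0,r2:6,r3:Add2,r4:Add1
c8: issue MUL r0<-Mul1 | r0:Mul1,r1:0,r2:6,r3:Add2,r4:Add1
c9: - | r0:Mul1,r1:0,r2:6,r3:Add2,r4:Add1
c10: CDB Add1=2 | r0:Mul1,r1:0,r2:6,r3:Add2,r4:2
c11: - | r0:Mul1,r1:0,r2:6,r3:Add2,r4:2
c12: - | r0:Mul1,r1:0,r2:6,r3:Add2,r4:2
c13: CDB Add2=8 | r0:Mul1,r1:0,r2:6,r3:8,r4:2
c14: - | r0:Mul1,r1:0,r2:6,r3:8,r4:2

STATUS = VALUE 2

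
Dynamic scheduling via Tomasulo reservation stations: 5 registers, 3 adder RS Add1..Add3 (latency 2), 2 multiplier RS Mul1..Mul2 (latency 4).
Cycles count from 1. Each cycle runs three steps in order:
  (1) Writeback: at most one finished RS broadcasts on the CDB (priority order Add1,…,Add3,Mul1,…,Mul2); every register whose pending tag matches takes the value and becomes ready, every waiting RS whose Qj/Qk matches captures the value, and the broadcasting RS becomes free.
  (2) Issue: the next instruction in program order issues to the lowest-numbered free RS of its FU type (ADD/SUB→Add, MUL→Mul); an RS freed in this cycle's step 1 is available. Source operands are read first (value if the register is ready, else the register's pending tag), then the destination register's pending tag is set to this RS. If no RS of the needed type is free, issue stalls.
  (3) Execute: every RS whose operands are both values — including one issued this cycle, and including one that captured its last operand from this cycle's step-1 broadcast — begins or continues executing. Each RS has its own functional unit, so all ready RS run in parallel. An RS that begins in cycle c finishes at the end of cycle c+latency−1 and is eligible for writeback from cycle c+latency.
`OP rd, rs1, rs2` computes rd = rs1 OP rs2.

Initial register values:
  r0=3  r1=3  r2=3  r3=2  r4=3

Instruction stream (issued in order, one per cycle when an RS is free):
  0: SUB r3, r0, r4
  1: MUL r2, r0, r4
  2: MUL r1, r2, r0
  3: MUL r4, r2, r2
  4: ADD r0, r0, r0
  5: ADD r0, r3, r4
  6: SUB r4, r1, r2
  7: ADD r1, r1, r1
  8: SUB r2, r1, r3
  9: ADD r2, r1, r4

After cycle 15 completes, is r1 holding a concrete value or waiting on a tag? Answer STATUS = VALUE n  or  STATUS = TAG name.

STATUS = VALUE 54

c1: issue SUB r3<-Add1 | r0:3,r1:3,r2:3,r3:Add1,r4:3
c2: issue MUL r2<-Mul1 | r0:3,r1:3,r2:Mul1,r3:Add1,r4:3
c3: CDB Add1=0; issue MUL r1<-Mul2 | r0:3,r1:Mul2,r2:Mul1,r3:0,r4:3
c4: stall | r0:3,r1:Mul2,r2:Mul1,r3:0,r4:3
c5: stall | r0:3,r1:Mul2,r2:Mul1,r3:0,r4:3
c6: CDB Mul1=9; issue MUL r4<-Mul1 | r0:3,r1:Mul2,r2:9,r3:0,r4:Mul1
c7: issue ADD r0<-Add1 | r0:Add1,r1:Mul2,r2:9,r3:0,r4:Mul1
c8: issue ADD r0<-Add2 | r0:Add2,r1:Mul2,r2:9,r3:0,r4:Mul1
c9: CDB Add1=6; issue SUB r4<-Add1 | r0:Add2,r1:Mul2,r2:9,r3:0,r4:Add1
c10: CDB Mul1=81; issue ADD r1<-Add3 | r0:Add2,r1:Add3,r2:9,r3:0,r4:Add1
c11: CDB Mul2=27; stall | r0:Add2,r1:Add3,r2:9,r3:0,r4:Add1
c12: CDB Add2=81; issue SUB r2<-Add2 | r0:81,r1:Add3,r2:Add2,r3:0,r4:Add1
c13: CDB Add1=18; issue ADD r2<-Add1 | r0:81,r1:Add3,r2:Add1,r3:0,r4:18
c14: CDB Add3=54 | r0:81,r1:54,r2:Add1,r3:0,r4:18
c15: - | r0:81,r1:54,r2:Add1,r3:0,r4:18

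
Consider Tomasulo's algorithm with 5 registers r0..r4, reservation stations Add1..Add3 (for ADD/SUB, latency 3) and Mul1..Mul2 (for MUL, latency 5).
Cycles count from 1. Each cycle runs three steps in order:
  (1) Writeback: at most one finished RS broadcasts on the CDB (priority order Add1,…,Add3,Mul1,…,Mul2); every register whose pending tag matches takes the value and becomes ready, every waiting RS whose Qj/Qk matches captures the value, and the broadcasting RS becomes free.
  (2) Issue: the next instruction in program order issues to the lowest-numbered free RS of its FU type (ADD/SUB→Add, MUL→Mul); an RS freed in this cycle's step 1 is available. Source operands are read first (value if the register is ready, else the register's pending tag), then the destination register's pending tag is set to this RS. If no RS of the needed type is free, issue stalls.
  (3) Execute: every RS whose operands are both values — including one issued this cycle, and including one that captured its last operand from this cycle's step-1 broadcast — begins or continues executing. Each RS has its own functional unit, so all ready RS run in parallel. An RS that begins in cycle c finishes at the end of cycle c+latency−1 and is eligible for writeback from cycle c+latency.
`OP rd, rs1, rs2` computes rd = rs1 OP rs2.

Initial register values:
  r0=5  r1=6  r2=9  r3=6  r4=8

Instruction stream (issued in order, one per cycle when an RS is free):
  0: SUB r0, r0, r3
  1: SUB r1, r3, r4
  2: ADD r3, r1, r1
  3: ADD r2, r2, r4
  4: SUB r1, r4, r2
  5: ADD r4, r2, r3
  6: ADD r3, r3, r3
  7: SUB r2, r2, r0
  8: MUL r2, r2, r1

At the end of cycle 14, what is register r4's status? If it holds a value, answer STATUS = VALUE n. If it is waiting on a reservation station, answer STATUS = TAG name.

c1: issue SUB r0<-Add1 | r0:Add1,r1:6,r2:9,r3:6,r4:8
c2: issue SUB r1<-Add2 | r0:Add1,r1:Add2,r2:9,r3:6,r4:8
c3: issue ADD r3<-Add3 | r0:Add1,r1:Add2,r2:9,r3:Add3,r4:8
c4: CDB Add1=-1; issue ADD r2<-Add1 | r0:-1,r1:Add2,r2:Add1,r3:Add3,r4:8
c5: CDB Add2=-2; issue SUB r1<-Add2 | r0:-1,r1:Add2,r2:Add1,r3:Add3,r4:8
c6: stall | r0:-1,r1:Add2,r2:Add1,r3:Add3,r4:8
c7: CDB Add1=17; issue ADD r4<-Add1 | r0:-1,r1:Add2,r2:17,r3:Add3,r4:Add1
c8: CDB Add3=-4; issue ADD r3<-Add3 | r0:-1,r1:Add2,r2:17,r3:Add3,r4:Add1
c9: stall | r0:-1,r1:Add2,r2:17,r3:Add3,r4:Add1
c10: CDB Add2=-9; issue SUB r2<-Add2 | r0:-1,r1:-9,r2:Add2,r3:Add3,r4:Add1
c11: CDB Add1=13; issue MUL r2<-Mul1 | r0:-1,r1:-9,r2:Mul1,r3:Add3,r4:13
c12: CDB Add3=-8 | r0:-1,r1:-9,r2:Mul1,r3:-8,r4:13
c13: CDB Add2=18 | r0:-1,r1:-9,r2:Mul1,r3:-8,r4:13
c14: - | r0:-1,r1:-9,r2:Mul1,r3:-8,r4:13

STATUS = VALUE 13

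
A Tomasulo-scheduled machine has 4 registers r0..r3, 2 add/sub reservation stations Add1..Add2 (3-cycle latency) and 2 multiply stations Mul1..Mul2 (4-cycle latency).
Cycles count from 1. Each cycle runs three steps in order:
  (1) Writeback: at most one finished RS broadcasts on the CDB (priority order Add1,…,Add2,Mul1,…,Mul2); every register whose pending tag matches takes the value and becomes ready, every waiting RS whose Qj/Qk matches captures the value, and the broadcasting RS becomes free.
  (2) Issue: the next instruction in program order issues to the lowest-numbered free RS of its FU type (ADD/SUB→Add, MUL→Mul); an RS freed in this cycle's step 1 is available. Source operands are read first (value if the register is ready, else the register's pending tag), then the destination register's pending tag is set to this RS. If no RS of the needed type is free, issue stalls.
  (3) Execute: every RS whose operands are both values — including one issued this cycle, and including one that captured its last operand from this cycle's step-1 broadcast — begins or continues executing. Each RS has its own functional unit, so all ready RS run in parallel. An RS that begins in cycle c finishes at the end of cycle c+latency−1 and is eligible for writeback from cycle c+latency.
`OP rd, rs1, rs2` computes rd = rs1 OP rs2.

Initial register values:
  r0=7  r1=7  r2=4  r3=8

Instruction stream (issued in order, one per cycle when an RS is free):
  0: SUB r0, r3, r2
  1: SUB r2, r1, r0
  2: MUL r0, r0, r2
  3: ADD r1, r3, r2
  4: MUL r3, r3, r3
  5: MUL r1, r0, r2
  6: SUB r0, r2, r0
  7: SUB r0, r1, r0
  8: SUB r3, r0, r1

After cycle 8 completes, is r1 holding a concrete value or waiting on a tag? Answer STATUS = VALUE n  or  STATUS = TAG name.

  c1: issue SUB r0<-Add1  regs: r0:Add1,r1:7,r2:4,r3:8
  c2: issue SUB r2<-Add2  regs: r0:Add1,r1:7,r2:Add2,r3:8
  c3: issue MUL r0<-Mul1  regs: r0:Mul1,r1:7,r2:Add2,r3:8
  c4: CDB Add1=4; issue ADD r1<-Add1  regs: r0:Mul1,r1:Add1,r2:Add2,r3:8
  c5: issue MUL r3<-Mul2  regs: r0:Mul1,r1:Add1,r2:Add2,r3:Mul2
  c6: stall  regs: r0:Mul1,r1:Add1,r2:Add2,r3:Mul2
  c7: CDB Add2=3; stall  regs: r0:Mul1,r1:Add1,r2:3,r3:Mul2
  c8: stall  regs: r0:Mul1,r1:Add1,r2:3,r3:Mul2

STATUS = TAG Add1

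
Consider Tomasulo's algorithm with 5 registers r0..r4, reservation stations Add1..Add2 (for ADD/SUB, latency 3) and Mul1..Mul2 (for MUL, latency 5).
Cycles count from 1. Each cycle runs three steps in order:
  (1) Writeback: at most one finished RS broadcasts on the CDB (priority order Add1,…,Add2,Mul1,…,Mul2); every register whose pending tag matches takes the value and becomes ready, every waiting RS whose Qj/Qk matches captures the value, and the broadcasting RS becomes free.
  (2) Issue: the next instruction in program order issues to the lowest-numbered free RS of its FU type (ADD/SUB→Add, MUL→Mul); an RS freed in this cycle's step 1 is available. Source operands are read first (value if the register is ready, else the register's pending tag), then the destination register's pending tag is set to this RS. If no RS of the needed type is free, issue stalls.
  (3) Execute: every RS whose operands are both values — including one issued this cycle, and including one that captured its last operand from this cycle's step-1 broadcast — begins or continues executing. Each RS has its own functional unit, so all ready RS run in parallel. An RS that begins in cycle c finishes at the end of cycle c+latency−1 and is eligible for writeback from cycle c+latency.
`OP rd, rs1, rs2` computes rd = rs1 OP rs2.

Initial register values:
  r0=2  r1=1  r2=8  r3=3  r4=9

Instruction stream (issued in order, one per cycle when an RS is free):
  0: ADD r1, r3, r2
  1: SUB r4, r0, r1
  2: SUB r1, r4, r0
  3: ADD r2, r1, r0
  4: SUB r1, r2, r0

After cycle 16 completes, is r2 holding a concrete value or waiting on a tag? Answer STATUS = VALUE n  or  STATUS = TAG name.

cycle 1: issue ADD r1<-Add1 // r0:2,r1:Add1,r2:8,r3:3,r4:9
cycle 2: issue SUB r4<-Add2 // r0:2,r1:Add1,r2:8,r3:3,r4:Add2
cycle 3: stall // r0:2,r1:Add1,r2:8,r3:3,r4:Add2
cycle 4: CDB Add1=11; issue SUB r1<-Add1 // r0:2,r1:Add1,r2:8,r3:3,r4:Add2
cycle 5: stall // r0:2,r1:Add1,r2:8,r3:3,r4:Add2
cycle 6: stall // r0:2,r1:Add1,r2:8,r3:3,r4:Add2
cycle 7: CDB Add2=-9; issue ADD r2<-Add2 // r0:2,r1:Add1,r2:Add2,r3:3,r4:-9
cycle 8: stall // r0:2,r1:Add1,r2:Add2,r3:3,r4:-9
cycle 9: stall // r0:2,r1:Add1,r2:Add2,r3:3,r4:-9
cycle 10: CDB Add1=-11; issue SUB r1<-Add1 // r0:2,r1:Add1,r2:Add2,r3:3,r4:-9
cycle 11: - // r0:2,r1:Add1,r2:Add2,r3:3,r4:-9
cycle 12: - // r0:2,r1:Add1,r2:Add2,r3:3,r4:-9
cycle 13: CDB Add2=-9 // r0:2,r1:Add1,r2:-9,r3:3,r4:-9
cycle 14: - // r0:2,r1:Add1,r2:-9,r3:3,r4:-9
cycle 15: - // r0:2,r1:Add1,r2:-9,r3:3,r4:-9
cycle 16: CDB Add1=-11 // r0:2,r1:-11,r2:-9,r3:3,r4:-9

STATUS = VALUE -9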